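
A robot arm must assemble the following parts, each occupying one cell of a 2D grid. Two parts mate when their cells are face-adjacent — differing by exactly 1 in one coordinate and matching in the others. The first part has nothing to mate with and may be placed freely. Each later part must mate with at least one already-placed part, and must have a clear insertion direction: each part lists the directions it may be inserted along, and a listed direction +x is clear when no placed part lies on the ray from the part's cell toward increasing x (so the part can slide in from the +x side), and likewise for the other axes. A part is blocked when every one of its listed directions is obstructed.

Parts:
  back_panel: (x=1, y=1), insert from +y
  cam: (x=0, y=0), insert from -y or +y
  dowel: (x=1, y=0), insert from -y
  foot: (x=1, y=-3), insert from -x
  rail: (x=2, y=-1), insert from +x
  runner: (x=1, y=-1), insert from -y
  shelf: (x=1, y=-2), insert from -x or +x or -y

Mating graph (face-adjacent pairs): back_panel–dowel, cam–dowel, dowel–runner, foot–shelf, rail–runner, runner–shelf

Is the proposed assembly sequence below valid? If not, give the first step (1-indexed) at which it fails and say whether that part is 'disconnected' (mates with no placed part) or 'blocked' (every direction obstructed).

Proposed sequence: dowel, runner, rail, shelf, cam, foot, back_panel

1. dowel@(1, 0) [-y clear] — {dowel}
2. runner@(1, -1) [-y clear] — {dowel, runner}
3. rail@(2, -1) [+x clear] — {dowel, rail, runner}
4. shelf@(1, -2) [-x clear] — {dowel, rail, runner, shelf}
5. cam@(0, 0) [-y clear] — {cam, dowel, rail, runner, shelf}
6. foot@(1, -3) [-x clear] — {cam, dowel, foot, rail, runner, shelf}
7. back_panel@(1, 1) [+y clear] — {back_panel, cam, dowel, foot, rail, runner, shelf}

Valid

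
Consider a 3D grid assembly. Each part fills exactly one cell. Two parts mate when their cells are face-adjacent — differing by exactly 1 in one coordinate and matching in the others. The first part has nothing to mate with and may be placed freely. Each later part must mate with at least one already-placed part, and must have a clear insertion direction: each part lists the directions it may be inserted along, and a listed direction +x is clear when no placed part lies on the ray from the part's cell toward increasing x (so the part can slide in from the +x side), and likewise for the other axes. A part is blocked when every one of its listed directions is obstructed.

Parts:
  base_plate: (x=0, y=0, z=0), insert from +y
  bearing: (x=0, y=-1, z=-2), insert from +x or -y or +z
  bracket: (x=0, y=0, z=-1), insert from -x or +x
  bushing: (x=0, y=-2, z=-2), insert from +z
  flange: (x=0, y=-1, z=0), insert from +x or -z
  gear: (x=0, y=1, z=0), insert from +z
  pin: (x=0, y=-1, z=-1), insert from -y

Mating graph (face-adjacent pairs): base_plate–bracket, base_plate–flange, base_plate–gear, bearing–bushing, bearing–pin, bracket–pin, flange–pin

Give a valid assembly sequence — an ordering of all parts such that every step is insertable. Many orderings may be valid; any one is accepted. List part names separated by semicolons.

1. base_plate@(0, 0, 0) [+y clear] — {base_plate}
2. bracket@(0, 0, -1) [-x clear] — {base_plate, bracket}
3. gear@(0, 1, 0) [+z clear] — {base_plate, bracket, gear}
4. flange@(0, -1, 0) [+x clear] — {base_plate, bracket, flange, gear}
5. pin@(0, -1, -1) [-y clear] — {base_plate, bracket, flange, gear, pin}
6. bearing@(0, -1, -2) [+x clear] — {base_plate, bearing, bracket, flange, gear, pin}
7. bushing@(0, -2, -2) [+z clear] — {base_plate, bearing, bracket, bushing, flange, gear, pin}

base_plate; bracket; gear; flange; pin; bearing; bushing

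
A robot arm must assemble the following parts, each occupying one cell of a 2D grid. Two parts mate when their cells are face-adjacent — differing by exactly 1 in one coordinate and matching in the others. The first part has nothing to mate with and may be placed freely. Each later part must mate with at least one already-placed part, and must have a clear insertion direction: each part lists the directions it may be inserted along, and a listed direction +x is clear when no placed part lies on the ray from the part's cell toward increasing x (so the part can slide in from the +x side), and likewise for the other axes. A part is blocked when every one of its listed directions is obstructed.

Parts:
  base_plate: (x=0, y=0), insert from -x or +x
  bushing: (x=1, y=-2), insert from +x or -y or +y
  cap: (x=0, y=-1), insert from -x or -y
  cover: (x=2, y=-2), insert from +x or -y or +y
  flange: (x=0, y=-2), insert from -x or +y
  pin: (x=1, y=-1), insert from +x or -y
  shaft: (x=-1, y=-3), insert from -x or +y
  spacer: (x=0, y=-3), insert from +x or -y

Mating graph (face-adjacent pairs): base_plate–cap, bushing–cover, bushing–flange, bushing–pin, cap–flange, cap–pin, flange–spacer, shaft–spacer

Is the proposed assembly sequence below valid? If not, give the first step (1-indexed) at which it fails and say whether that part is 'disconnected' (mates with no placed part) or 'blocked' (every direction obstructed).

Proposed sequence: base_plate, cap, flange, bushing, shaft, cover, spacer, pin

1. base_plate@(0, 0) [-x clear] — {base_plate}
2. cap@(0, -1) [-x clear] — {base_plate, cap}
3. flange@(0, -2) [-x clear] — {base_plate, cap, flange}
4. bushing@(1, -2) [+x clear] — {base_plate, bushing, cap, flange}
5. shaft@(-1, -3) — no placed neighbour ⇒ disconnected

Invalid at step 5 (disconnected)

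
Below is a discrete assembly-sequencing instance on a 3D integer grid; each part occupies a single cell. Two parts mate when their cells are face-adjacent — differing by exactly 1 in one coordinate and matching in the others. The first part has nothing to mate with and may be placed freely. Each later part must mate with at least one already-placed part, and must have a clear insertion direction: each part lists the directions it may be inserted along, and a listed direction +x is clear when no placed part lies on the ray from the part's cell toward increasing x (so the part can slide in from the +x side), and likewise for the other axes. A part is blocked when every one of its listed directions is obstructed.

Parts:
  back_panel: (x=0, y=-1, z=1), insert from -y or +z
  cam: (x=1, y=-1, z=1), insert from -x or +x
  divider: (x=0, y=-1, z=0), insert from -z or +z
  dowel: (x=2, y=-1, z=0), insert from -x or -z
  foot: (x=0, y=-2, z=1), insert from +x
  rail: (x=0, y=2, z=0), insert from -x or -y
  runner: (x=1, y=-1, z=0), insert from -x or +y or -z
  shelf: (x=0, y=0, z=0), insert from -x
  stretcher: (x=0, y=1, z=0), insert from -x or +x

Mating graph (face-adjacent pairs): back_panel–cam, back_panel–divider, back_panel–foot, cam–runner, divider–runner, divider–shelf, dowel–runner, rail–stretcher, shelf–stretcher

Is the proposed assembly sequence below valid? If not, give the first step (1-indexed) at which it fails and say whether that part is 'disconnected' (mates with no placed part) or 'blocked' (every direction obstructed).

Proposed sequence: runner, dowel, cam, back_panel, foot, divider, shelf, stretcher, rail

Valid

1. runner@(1, -1, 0) [-x clear] — {runner}
2. dowel@(2, -1, 0) [-z clear] — {dowel, runner}
3. cam@(1, -1, 1) [-x clear] — {cam, dowel, runner}
4. back_panel@(0, -1, 1) [-y clear] — {back_panel, cam, dowel, runner}
5. foot@(0, -2, 1) [+x clear] — {back_panel, cam, dowel, foot, runner}
6. divider@(0, -1, 0) [-z clear] — {back_panel, cam, divider, dowel, foot, runner}
7. shelf@(0, 0, 0) [-x clear] — {back_panel, cam, divider, dowel, foot, runner, shelf}
8. stretcher@(0, 1, 0) [-x clear] — {back_panel, cam, divider, dowel, foot, runner, shelf, stretcher}
9. rail@(0, 2, 0) [-x clear] — {back_panel, cam, divider, dowel, foot, rail, runner, shelf, stretcher}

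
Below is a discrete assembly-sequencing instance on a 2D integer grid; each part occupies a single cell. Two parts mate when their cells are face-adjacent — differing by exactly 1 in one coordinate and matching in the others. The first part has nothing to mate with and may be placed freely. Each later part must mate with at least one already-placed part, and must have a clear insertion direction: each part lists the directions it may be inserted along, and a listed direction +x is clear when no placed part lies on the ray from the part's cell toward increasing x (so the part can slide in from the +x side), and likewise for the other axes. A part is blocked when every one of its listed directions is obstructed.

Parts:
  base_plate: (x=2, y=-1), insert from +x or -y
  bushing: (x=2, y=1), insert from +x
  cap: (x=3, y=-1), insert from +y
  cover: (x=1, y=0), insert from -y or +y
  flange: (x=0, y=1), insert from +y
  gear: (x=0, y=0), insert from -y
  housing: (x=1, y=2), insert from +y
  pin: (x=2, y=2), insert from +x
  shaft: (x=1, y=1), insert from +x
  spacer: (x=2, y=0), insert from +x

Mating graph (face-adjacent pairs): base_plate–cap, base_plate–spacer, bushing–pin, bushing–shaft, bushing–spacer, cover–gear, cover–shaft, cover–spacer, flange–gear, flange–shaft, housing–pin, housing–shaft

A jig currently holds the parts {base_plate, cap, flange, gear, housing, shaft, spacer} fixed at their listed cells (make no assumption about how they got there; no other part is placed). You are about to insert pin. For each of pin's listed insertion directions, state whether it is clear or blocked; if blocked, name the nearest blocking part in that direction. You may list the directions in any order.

+x: ray from pin(2, 2) has no placed part ⇒ clear

+x: clear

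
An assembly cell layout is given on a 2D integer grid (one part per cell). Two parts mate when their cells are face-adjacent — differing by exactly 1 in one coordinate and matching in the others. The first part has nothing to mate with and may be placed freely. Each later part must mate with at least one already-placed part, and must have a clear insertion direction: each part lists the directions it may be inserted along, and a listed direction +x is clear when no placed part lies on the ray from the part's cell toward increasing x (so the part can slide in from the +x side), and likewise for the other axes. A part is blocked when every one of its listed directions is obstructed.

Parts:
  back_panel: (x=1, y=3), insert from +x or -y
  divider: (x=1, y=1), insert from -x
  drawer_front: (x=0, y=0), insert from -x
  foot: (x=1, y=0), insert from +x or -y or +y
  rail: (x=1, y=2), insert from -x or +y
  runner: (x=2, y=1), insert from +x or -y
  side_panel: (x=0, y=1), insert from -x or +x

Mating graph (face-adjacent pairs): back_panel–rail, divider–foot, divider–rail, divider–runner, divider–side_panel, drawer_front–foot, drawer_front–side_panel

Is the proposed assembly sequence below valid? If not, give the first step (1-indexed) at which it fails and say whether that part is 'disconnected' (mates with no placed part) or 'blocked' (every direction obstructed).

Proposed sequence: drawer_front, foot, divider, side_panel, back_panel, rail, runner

1. drawer_front@(0, 0) [-x clear] — {drawer_front}
2. foot@(1, 0) [+x clear] — {drawer_front, foot}
3. divider@(1, 1) [-x clear] — {divider, drawer_front, foot}
4. side_panel@(0, 1) [-x clear] — {divider, drawer_front, foot, side_panel}
5. back_panel@(1, 3) — no placed neighbour ⇒ disconnected

Invalid at step 5 (disconnected)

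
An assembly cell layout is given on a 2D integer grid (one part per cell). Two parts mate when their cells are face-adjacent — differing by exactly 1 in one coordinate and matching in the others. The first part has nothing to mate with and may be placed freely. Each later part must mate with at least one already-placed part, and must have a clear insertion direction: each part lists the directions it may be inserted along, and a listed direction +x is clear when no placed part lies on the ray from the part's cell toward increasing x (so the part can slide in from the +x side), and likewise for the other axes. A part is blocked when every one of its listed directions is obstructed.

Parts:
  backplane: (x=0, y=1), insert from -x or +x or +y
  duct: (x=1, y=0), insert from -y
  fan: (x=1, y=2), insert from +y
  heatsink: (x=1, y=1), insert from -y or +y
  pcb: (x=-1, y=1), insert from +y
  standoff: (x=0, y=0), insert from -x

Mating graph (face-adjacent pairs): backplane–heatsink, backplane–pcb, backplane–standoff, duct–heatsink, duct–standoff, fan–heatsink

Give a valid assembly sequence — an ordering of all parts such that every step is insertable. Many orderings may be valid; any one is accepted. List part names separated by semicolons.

fan; heatsink; backplane; standoff; pcb; duct

1. fan@(1, 2) [+y clear] — {fan}
2. heatsink@(1, 1) [-y clear] — {fan, heatsink}
3. backplane@(0, 1) [-x clear] — {backplane, fan, heatsink}
4. standoff@(0, 0) [-x clear] — {backplane, fan, heatsink, standoff}
5. pcb@(-1, 1) [+y clear] — {backplane, fan, heatsink, pcb, standoff}
6. duct@(1, 0) [-y clear] — {backplane, duct, fan, heatsink, pcb, standoff}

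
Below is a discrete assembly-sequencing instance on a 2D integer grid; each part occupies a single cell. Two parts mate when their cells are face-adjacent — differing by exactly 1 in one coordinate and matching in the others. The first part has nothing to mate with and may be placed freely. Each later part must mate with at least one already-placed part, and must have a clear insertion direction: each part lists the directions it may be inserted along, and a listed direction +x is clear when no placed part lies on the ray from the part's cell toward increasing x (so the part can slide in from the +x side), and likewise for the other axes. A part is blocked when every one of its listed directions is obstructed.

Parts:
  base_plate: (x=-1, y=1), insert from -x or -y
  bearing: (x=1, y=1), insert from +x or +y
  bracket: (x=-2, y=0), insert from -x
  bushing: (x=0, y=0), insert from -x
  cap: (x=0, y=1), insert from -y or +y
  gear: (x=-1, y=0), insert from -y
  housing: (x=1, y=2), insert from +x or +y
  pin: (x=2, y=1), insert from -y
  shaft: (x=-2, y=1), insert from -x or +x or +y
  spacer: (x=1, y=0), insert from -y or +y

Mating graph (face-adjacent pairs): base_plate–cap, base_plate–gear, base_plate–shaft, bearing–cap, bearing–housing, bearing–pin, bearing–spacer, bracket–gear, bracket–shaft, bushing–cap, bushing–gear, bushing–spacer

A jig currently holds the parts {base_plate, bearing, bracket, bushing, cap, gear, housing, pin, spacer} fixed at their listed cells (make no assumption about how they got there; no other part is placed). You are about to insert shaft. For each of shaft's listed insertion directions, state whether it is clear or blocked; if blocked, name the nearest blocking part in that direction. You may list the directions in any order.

+x: blocked by base_plate; +y: clear; -x: clear

-x: ray from shaft(-2, 1) has no placed part ⇒ clear
+x: nearest on ray is base_plate@(-1, 1) ⇒ blocked
+y: ray from shaft(-2, 1) has no placed part ⇒ clear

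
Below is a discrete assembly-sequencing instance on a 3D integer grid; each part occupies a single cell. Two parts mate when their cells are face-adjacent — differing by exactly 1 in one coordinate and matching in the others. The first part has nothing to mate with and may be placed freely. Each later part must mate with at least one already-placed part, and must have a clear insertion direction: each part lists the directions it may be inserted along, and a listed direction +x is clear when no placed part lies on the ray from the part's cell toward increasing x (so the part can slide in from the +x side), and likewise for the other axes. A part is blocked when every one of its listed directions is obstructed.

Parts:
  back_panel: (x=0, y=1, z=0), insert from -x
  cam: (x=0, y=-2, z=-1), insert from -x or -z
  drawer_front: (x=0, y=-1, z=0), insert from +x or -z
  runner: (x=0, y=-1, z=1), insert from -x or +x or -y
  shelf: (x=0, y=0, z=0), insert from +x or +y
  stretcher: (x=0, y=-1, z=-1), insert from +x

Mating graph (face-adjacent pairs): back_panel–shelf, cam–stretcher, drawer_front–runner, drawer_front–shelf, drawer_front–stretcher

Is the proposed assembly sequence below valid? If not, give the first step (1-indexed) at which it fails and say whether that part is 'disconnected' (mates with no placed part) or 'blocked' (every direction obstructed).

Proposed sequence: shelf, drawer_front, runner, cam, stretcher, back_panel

1. shelf@(0, 0, 0) [+x clear] — {shelf}
2. drawer_front@(0, -1, 0) [+x clear] — {drawer_front, shelf}
3. runner@(0, -1, 1) [-x clear] — {drawer_front, runner, shelf}
4. cam@(0, -2, -1) — no placed neighbour ⇒ disconnected

Invalid at step 4 (disconnected)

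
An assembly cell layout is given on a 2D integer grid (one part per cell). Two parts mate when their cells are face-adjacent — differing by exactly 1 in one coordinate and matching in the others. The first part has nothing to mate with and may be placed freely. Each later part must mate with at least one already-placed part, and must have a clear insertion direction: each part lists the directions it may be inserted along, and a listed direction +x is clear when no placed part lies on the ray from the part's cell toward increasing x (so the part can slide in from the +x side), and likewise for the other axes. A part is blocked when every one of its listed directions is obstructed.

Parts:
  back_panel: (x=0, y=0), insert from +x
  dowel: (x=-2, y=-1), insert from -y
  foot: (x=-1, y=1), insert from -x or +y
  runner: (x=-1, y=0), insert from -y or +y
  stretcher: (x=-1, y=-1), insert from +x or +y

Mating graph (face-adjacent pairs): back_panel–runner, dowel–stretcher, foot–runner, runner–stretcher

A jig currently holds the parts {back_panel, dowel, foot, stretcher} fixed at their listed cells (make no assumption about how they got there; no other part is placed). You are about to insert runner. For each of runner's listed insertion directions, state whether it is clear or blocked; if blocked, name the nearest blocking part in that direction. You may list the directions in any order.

-y: nearest on ray is stretcher@(-1, -1) ⇒ blocked
+y: nearest on ray is foot@(-1, 1) ⇒ blocked

+y: blocked by foot; -y: blocked by stretcher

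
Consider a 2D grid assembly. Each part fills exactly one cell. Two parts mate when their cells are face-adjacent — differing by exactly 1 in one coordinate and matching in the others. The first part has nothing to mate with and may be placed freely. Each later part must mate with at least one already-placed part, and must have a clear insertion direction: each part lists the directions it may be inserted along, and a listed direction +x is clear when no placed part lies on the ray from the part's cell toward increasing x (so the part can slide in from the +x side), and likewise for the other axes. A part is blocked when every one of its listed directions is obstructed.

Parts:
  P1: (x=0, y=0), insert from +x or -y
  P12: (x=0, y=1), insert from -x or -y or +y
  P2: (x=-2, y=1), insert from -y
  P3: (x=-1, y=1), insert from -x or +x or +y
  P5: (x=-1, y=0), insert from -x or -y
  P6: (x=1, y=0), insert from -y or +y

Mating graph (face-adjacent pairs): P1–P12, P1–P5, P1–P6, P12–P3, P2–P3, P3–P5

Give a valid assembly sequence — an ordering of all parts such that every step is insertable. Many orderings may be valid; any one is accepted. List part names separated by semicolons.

P2; P3; P12; P1; P6; P5

1. P2@(-2, 1) [-y clear] — {P2}
2. P3@(-1, 1) [+x clear] — {P2, P3}
3. P12@(0, 1) [-y clear] — {P12, P2, P3}
4. P1@(0, 0) [+x clear] — {P1, P12, P2, P3}
5. P6@(1, 0) [-y clear] — {P1, P12, P2, P3, P6}
6. P5@(-1, 0) [-x clear] — {P1, P12, P2, P3, P5, P6}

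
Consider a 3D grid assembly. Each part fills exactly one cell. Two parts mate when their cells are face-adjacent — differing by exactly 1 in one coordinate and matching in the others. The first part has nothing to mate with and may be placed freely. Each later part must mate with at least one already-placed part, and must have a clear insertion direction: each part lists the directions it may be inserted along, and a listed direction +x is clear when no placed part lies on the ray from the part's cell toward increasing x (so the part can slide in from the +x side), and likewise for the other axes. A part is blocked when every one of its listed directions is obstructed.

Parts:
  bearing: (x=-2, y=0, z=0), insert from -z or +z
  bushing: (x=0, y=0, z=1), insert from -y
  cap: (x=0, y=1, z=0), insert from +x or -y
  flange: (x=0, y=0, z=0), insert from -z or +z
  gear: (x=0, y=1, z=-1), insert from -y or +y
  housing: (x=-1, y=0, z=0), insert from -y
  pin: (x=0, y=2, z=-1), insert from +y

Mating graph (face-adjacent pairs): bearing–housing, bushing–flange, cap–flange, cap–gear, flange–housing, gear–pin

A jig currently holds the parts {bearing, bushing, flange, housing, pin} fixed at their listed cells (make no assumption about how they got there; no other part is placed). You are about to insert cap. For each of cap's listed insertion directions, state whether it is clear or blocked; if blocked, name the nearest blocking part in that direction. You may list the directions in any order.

+x: ray from cap(0, 1, 0) has no placed part ⇒ clear
-y: nearest on ray is flange@(0, 0, 0) ⇒ blocked

+x: clear; -y: blocked by flange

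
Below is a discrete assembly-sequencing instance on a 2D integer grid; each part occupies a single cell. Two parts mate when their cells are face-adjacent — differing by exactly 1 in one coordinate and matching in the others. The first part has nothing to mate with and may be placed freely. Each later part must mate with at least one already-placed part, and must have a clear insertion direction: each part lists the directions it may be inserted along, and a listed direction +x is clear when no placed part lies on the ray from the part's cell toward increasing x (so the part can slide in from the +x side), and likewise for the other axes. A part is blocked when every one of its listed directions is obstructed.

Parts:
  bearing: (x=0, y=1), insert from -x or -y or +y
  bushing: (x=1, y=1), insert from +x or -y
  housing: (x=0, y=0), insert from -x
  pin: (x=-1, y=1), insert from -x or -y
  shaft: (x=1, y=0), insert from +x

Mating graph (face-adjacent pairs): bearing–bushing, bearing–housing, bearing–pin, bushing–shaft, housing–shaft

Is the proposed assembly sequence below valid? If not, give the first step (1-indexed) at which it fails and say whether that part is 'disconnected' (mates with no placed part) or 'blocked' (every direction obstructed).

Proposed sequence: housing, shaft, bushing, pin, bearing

Invalid at step 4 (disconnected)

1. housing@(0, 0) [-x clear] — {housing}
2. shaft@(1, 0) [+x clear] — {housing, shaft}
3. bushing@(1, 1) [+x clear] — {bushing, housing, shaft}
4. pin@(-1, 1) — no placed neighbour ⇒ disconnected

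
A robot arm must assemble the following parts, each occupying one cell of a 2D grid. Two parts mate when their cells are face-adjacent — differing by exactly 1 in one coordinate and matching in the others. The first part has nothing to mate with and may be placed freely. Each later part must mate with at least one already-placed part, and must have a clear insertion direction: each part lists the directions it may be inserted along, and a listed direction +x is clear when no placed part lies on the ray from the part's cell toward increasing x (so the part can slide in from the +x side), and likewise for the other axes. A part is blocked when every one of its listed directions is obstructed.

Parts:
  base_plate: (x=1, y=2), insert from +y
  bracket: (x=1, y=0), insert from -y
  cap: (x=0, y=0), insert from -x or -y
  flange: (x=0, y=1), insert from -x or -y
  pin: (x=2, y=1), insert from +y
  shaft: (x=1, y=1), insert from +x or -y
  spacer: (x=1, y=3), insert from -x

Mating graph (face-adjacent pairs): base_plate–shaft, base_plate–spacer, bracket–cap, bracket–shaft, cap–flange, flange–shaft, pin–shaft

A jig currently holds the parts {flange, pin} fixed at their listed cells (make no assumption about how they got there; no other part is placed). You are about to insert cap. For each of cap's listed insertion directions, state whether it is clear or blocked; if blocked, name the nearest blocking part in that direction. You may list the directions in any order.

-x: ray from cap(0, 0) has no placed part ⇒ clear
-y: ray from cap(0, 0) has no placed part ⇒ clear

-x: clear; -y: clear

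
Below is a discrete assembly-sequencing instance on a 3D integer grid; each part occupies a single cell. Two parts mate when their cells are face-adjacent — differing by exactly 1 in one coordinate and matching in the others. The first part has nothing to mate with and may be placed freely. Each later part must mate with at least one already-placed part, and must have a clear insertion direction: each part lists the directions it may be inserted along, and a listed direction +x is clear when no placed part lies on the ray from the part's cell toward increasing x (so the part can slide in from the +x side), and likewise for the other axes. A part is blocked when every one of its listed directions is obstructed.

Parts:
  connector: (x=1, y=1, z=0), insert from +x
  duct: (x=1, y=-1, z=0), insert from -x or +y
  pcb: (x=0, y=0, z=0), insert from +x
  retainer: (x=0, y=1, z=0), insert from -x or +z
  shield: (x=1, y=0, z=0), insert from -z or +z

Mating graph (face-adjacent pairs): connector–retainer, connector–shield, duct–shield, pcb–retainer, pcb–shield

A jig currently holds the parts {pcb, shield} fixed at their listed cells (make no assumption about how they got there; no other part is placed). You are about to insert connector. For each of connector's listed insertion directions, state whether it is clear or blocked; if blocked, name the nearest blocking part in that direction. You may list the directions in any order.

+x: ray from connector(1, 1, 0) has no placed part ⇒ clear

+x: clear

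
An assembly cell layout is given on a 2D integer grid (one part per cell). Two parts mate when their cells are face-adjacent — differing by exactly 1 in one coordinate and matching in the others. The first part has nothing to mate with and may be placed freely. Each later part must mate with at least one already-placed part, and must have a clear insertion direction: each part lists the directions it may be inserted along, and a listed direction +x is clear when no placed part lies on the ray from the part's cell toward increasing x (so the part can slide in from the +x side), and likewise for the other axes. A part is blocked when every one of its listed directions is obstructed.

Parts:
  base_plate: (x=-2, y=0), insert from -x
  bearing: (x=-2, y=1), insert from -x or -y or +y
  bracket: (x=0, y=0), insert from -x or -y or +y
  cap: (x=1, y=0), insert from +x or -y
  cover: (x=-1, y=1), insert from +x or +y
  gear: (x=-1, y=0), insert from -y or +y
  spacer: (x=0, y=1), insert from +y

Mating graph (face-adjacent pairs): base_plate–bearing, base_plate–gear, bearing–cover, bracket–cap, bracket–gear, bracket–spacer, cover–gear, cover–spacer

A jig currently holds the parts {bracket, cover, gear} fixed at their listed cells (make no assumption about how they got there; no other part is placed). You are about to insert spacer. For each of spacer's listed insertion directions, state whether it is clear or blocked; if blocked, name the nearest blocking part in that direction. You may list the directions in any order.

+y: ray from spacer(0, 1) has no placed part ⇒ clear

+y: clear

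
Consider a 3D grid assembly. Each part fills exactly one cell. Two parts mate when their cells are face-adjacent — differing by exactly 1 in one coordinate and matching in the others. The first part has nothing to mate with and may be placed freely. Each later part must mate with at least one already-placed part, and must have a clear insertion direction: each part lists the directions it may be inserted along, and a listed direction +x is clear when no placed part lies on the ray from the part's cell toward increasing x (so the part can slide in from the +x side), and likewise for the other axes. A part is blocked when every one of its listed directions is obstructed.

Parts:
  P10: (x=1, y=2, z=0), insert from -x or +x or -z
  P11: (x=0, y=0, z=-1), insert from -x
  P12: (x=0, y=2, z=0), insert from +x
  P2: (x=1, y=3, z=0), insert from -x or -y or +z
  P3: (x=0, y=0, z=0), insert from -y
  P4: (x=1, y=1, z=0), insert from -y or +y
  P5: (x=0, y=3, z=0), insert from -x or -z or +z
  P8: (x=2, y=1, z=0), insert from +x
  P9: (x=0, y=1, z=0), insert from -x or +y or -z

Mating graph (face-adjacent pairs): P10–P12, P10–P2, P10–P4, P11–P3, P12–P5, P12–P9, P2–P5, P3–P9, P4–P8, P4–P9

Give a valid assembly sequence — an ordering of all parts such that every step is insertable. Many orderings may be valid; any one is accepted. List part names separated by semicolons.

P11; P3; P9; P12; P10; P2; P5; P4; P8

1. P11@(0, 0, -1) [-x clear] — {P11}
2. P3@(0, 0, 0) [-y clear] — {P11, P3}
3. P9@(0, 1, 0) [-x clear] — {P11, P3, P9}
4. P12@(0, 2, 0) [+x clear] — {P11, P12, P3, P9}
5. P10@(1, 2, 0) [+x clear] — {P10, P11, P12, P3, P9}
6. P2@(1, 3, 0) [-x clear] — {P10, P11, P12, P2, P3, P9}
7. P5@(0, 3, 0) [-x clear] — {P10, P11, P12, P2, P3, P5, P9}
8. P4@(1, 1, 0) [-y clear] — {P10, P11, P12, P2, P3, P4, P5, P9}
9. P8@(2, 1, 0) [+x clear] — {P10, P11, P12, P2, P3, P4, P5, P8, P9}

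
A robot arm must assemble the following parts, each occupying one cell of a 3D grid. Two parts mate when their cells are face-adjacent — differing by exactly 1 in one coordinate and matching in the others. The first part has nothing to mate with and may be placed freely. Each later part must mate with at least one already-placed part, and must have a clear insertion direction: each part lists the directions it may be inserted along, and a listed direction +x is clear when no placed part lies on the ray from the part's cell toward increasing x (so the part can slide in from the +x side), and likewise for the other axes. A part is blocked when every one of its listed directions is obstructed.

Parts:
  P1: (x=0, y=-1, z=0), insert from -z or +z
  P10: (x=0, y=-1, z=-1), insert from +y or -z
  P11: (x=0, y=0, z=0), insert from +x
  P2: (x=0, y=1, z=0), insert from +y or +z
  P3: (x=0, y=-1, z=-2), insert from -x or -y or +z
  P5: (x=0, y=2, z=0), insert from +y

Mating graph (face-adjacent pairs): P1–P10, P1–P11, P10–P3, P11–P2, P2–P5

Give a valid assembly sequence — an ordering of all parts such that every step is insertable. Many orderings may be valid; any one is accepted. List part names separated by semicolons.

1. P11@(0, 0, 0) [+x clear] — {P11}
2. P1@(0, -1, 0) [-z clear] — {P1, P11}
3. P10@(0, -1, -1) [+y clear] — {P1, P10, P11}
4. P3@(0, -1, -2) [-x clear] — {P1, P10, P11, P3}
5. P2@(0, 1, 0) [+y clear] — {P1, P10, P11, P2, P3}
6. P5@(0, 2, 0) [+y clear] — {P1, P10, P11, P2, P3, P5}

P11; P1; P10; P3; P2; P5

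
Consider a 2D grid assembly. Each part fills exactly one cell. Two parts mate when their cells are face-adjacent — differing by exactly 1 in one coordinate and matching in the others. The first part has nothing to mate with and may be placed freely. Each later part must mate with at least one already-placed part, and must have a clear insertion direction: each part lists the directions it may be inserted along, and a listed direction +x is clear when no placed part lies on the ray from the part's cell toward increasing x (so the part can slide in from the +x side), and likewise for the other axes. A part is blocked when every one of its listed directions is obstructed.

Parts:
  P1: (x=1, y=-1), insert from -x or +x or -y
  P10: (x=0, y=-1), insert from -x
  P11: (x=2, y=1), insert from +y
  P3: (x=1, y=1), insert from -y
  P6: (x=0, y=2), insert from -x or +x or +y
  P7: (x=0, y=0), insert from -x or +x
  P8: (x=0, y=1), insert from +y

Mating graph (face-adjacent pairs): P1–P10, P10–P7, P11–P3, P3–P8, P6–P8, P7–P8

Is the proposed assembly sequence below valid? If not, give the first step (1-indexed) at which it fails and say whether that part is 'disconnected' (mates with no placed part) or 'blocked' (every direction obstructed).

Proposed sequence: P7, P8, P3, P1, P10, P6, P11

1. P7@(0, 0) [-x clear] — {P7}
2. P8@(0, 1) [+y clear] — {P7, P8}
3. P3@(1, 1) [-y clear] — {P3, P7, P8}
4. P1@(1, -1) — no placed neighbour ⇒ disconnected

Invalid at step 4 (disconnected)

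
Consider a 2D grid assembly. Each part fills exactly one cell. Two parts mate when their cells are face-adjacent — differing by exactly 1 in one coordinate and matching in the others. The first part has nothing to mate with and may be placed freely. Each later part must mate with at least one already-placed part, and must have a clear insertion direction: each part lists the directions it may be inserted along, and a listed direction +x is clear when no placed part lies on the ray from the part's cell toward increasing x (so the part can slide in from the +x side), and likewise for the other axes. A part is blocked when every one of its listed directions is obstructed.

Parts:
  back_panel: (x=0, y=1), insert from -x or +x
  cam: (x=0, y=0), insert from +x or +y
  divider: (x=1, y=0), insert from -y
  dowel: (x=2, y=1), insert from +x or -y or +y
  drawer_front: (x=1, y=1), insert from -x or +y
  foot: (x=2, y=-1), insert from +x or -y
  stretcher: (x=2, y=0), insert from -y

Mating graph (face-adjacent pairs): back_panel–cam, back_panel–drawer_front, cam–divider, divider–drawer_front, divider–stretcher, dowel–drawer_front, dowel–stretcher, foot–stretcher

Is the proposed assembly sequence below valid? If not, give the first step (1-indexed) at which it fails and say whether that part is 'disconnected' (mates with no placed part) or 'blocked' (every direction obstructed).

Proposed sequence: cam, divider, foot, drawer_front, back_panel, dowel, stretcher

1. cam@(0, 0) [+x clear] — {cam}
2. divider@(1, 0) [-y clear] — {cam, divider}
3. foot@(2, -1) — no placed neighbour ⇒ disconnected

Invalid at step 3 (disconnected)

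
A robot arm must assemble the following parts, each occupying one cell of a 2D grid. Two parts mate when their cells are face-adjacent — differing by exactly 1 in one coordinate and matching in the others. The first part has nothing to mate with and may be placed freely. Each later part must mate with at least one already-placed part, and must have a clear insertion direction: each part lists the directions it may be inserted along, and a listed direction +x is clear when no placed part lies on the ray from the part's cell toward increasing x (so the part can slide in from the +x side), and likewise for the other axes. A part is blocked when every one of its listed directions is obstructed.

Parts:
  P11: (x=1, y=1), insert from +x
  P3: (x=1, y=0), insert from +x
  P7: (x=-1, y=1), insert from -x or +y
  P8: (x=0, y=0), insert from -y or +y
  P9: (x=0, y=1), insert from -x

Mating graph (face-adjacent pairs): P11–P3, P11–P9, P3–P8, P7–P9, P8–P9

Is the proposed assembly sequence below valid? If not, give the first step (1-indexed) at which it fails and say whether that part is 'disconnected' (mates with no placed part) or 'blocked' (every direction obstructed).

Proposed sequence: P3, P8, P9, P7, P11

1. P3@(1, 0) [+x clear] — {P3}
2. P8@(0, 0) [-y clear] — {P3, P8}
3. P9@(0, 1) [-x clear] — {P3, P8, P9}
4. P7@(-1, 1) [-x clear] — {P3, P7, P8, P9}
5. P11@(1, 1) [+x clear] — {P11, P3, P7, P8, P9}

Valid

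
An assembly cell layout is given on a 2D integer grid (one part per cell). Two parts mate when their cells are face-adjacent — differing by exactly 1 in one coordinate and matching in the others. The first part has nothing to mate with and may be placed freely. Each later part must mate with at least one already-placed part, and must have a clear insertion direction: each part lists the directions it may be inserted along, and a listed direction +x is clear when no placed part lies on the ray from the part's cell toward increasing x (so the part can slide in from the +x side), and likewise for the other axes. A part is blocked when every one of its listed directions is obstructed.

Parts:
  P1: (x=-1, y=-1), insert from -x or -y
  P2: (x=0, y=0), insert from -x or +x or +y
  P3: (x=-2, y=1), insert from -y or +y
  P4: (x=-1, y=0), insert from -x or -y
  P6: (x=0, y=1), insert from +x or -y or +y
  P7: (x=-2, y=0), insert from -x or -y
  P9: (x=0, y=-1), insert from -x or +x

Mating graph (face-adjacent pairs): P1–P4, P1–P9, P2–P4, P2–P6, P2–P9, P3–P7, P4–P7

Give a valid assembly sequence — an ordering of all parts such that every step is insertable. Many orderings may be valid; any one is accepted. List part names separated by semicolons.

1. P2@(0, 0) [-x clear] — {P2}
2. P4@(-1, 0) [-x clear] — {P2, P4}
3. P6@(0, 1) [+x clear] — {P2, P4, P6}
4. P9@(0, -1) [-x clear] — {P2, P4, P6, P9}
5. P1@(-1, -1) [-x clear] — {P1, P2, P4, P6, P9}
6. P7@(-2, 0) [-x clear] — {P1, P2, P4, P6, P7, P9}
7. P3@(-2, 1) [+y clear] — {P1, P2, P3, P4, P6, P7, P9}

P2; P4; P6; P9; P1; P7; P3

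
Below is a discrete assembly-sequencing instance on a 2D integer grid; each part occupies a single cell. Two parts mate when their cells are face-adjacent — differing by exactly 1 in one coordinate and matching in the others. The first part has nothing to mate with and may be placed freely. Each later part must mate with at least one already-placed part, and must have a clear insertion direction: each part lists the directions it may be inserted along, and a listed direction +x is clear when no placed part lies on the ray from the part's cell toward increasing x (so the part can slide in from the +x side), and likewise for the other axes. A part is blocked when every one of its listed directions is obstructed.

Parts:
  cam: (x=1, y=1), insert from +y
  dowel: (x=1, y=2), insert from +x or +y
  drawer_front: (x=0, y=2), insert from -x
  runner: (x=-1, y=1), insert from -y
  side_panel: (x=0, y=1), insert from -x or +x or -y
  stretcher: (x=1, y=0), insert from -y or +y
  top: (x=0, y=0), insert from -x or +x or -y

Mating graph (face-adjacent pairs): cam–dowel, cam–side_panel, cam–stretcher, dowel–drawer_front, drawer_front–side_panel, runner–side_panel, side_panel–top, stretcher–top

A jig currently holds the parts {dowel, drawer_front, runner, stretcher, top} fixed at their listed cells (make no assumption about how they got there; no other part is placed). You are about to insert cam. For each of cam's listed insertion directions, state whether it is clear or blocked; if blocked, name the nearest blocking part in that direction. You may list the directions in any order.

+y: nearest on ray is dowel@(1, 2) ⇒ blocked

+y: blocked by dowel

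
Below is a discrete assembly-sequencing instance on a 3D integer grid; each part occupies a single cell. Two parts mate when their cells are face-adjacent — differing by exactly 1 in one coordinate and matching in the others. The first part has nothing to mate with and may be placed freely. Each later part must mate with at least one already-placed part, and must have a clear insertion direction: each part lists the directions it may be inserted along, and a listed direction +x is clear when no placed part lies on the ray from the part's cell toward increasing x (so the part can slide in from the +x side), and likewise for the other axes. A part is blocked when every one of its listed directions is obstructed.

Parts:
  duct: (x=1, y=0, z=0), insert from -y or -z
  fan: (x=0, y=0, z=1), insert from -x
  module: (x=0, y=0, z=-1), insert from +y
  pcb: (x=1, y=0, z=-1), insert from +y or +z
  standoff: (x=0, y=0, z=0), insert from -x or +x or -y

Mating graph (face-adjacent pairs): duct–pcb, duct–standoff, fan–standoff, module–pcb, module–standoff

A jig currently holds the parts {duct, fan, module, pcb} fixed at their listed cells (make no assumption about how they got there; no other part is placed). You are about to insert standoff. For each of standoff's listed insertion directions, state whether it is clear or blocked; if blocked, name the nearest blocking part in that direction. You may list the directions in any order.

+x: blocked by duct; -x: clear; -y: clear

-x: ray from standoff(0, 0, 0) has no placed part ⇒ clear
+x: nearest on ray is duct@(1, 0, 0) ⇒ blocked
-y: ray from standoff(0, 0, 0) has no placed part ⇒ clear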